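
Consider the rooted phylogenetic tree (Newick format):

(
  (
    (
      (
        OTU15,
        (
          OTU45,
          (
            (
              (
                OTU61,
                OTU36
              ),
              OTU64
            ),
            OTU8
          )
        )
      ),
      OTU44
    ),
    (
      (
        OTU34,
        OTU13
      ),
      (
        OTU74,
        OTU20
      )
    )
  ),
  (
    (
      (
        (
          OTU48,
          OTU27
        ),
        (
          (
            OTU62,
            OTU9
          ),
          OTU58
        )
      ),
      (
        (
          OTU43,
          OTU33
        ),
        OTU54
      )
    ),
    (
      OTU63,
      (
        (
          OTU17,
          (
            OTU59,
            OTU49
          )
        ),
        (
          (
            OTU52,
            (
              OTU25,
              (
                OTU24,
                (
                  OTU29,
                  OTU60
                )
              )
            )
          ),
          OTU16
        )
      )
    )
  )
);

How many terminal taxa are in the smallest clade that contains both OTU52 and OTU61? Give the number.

The MRCA of OTU52 and OTU61 is the root, so the clade is the entire tree.
That clade contains 29 terminal taxa: OTU13, OTU15, OTU16, OTU17, OTU20, OTU24, OTU25, OTU27, OTU29, OTU33, OTU34, OTU36, OTU43, OTU44, OTU45, OTU48, OTU49, OTU52, OTU54, OTU58, OTU59, OTU60, OTU61, OTU62, OTU63, OTU64, OTU74, OTU8, OTU9.

29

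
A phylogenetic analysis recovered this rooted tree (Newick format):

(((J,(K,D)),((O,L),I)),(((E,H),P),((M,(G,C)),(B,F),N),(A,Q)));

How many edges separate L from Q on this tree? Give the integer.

The MRCA of L and Q is the root of the tree.
From L up to that node: 4 branches. From Q up to the same node: 3 branches. Total: 4 + 3 = 7.

7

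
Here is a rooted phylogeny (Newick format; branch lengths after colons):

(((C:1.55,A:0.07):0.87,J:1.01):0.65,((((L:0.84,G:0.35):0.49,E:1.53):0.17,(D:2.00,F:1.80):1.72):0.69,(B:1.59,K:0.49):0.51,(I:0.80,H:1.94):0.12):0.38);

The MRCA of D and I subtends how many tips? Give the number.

9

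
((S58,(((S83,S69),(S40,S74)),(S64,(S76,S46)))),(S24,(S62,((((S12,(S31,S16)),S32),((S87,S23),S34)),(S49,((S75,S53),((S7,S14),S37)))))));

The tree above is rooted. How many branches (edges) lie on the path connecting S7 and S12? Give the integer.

9

The MRCA of S7 and S12 is the node subtending ((((S12,(S31,S16)),S32),((S87,S23),S34)),(S49,((S75,S53),((S7,S14),S37)))).
From S7 up to that node: 5 branches. From S12 up to the same node: 4 branches. Total: 5 + 4 = 9.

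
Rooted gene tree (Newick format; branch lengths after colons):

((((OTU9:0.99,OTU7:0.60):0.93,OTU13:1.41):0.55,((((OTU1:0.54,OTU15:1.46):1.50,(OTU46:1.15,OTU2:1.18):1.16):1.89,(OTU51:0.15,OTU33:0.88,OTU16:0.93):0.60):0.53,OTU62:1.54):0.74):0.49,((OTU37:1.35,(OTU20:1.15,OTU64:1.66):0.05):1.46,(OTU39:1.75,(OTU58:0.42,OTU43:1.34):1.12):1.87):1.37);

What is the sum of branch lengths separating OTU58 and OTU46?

10.74

The path runs OTU58 → … → MRCA → … → OTU46; the MRCA is the root of the tree.
Branch lengths along that path: 0.42 + 1.12 + 1.87 + 1.37 + 0.49 + 0.74 + 0.53 + 1.89 + 1.16 + 1.15 = 10.74.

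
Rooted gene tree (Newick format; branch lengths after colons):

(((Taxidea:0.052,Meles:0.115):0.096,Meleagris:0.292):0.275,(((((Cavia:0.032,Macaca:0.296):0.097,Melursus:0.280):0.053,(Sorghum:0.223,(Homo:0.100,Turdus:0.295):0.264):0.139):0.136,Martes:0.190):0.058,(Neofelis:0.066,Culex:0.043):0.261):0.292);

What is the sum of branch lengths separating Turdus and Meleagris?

The path runs Turdus → … → MRCA → … → Meleagris; the MRCA is the root of the tree.
Branch lengths along that path: 0.295 + 0.264 + 0.139 + 0.136 + 0.058 + 0.292 + 0.275 + 0.292 = 1.751.

1.751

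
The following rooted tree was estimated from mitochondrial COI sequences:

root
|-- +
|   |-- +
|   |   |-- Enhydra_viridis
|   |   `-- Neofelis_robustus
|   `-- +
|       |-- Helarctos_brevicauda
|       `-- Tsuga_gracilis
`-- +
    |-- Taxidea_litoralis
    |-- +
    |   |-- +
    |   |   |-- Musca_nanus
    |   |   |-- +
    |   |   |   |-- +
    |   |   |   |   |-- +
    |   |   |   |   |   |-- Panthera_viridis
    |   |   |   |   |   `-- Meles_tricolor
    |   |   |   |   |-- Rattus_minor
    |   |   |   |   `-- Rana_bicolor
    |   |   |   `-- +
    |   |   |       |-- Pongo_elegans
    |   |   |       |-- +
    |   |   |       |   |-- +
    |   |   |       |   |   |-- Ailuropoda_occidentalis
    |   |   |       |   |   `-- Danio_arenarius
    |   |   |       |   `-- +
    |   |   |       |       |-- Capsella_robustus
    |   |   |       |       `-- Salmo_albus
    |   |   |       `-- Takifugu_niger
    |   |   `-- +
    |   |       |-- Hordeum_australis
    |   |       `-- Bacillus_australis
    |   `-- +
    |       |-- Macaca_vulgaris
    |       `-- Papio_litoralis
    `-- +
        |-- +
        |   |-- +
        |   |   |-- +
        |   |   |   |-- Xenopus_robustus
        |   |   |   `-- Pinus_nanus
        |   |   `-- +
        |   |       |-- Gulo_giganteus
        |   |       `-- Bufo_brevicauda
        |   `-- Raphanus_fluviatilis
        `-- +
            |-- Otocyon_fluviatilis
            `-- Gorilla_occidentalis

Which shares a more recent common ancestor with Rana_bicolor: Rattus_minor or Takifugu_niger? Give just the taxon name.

The MRCA of Rana_bicolor and Rattus_minor subtends ((Panthera_viridis,Meles_tricolor),Rattus_minor,Rana_bicolor) (4 taxa).
The MRCA of Rana_bicolor and Takifugu_niger subtends (((Panthera_viridis,Meles_tricolor),Rattus_minor,Rana_bicolor),(Pongo_elegans,((Ailuropoda_occidentalis,Danio_arenarius),(Capsella_robustus,Salmo_albus)),Takifugu_niger)) (10 taxa).
The first is nested inside the second, so Rana_bicolor shares a more recent common ancestor with Rattus_minor.

Rattus_minor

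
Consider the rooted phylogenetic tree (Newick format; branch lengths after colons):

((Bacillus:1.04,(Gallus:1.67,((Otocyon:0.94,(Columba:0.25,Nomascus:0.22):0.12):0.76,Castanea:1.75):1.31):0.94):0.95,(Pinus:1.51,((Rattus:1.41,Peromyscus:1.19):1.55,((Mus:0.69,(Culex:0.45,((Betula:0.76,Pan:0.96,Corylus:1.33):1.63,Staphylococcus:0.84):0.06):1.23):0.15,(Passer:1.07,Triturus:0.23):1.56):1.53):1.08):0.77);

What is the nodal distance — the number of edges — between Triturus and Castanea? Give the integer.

9

The MRCA of Triturus and Castanea is the root of the tree.
From Triturus up to that node: 5 branches. From Castanea up to the same node: 4 branches. Total: 5 + 4 = 9.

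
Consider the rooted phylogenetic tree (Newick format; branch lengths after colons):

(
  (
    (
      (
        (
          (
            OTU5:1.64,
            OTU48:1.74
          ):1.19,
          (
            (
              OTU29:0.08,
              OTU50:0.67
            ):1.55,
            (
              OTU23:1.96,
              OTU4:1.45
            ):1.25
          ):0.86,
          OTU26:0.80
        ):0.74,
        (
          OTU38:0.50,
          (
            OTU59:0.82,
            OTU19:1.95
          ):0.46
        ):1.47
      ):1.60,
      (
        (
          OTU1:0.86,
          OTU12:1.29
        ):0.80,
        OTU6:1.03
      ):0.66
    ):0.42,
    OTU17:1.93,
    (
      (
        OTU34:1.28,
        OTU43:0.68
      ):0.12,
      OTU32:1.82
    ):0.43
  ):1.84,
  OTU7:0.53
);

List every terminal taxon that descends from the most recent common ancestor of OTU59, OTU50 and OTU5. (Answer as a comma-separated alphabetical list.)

Tracing OTU59: it sits inside (OTU59,OTU19).
Tracing OTU50: it sits inside (OTU29,OTU50).
Tracing OTU5: it sits inside (OTU5,OTU48).
The smallest clade enclosing all 3 is (((OTU5,OTU48),((OTU29,OTU50),(OTU23,OTU4)),OTU26),(OTU38,(OTU59,OTU19))); the answer is its 10 terminal taxa in alphabetical order.

OTU19, OTU23, OTU26, OTU29, OTU38, OTU4, OTU48, OTU5, OTU50, OTU59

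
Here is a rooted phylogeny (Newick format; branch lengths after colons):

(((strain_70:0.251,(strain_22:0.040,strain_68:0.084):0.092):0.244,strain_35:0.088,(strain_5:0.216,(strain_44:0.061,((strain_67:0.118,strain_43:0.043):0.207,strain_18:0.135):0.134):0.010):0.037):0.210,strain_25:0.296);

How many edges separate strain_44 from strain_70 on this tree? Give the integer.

The MRCA of strain_44 and strain_70 is the node subtending ((strain_70,(strain_22,strain_68)),strain_35,(strain_5,(strain_44,((strain_67,strain_43),strain_18)))).
From strain_44 up to that node: 3 branches. From strain_70 up to the same node: 2 branches. Total: 3 + 2 = 5.

5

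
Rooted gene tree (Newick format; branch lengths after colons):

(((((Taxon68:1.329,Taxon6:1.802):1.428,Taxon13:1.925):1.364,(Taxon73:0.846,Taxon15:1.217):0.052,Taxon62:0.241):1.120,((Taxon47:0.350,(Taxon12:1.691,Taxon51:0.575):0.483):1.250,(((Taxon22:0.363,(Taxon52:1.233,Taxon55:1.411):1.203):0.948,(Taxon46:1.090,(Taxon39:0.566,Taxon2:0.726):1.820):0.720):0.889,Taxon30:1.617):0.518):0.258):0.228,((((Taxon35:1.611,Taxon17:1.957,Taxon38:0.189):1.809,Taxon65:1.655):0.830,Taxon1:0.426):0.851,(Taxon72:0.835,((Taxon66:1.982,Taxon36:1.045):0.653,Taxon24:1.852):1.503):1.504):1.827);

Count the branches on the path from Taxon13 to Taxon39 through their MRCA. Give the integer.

The MRCA of Taxon13 and Taxon39 is the node subtending ((((Taxon68,Taxon6),Taxon13),(Taxon73,Taxon15),Taxon62),((Taxon47,(Taxon12,Taxon51)),(((Taxon22,(Taxon52,Taxon55)),(Taxon46,(Taxon39,Taxon2))),Taxon30))).
From Taxon13 up to that node: 3 branches. From Taxon39 up to the same node: 6 branches. Total: 3 + 6 = 9.

9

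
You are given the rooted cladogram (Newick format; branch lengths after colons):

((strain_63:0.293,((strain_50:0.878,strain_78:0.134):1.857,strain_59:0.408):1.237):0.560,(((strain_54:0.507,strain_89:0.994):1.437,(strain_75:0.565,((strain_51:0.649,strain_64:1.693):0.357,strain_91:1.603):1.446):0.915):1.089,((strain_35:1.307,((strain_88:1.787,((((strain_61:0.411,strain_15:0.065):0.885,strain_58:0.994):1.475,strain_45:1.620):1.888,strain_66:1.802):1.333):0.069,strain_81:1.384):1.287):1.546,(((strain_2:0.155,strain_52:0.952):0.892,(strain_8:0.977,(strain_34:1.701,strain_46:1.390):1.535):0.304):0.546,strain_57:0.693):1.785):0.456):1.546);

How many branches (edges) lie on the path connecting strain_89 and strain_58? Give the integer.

The MRCA of strain_89 and strain_58 is the node subtending (((strain_54,strain_89),(strain_75,((strain_51,strain_64),strain_91))),((strain_35,((strain_88,((((strain_61,strain_15),strain_58),strain_45),strain_66)),strain_81)),(((strain_2,strain_52),(strain_8,(strain_34,strain_46))),strain_57))).
From strain_89 up to that node: 3 branches. From strain_58 up to the same node: 8 branches. Total: 3 + 8 = 11.

11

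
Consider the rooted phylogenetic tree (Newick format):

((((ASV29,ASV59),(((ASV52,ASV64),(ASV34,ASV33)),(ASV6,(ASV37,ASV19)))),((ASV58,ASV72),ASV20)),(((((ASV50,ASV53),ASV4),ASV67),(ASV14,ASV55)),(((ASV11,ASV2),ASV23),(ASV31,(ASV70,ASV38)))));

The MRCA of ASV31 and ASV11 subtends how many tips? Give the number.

6

The MRCA of ASV31 and ASV11 is the node subtending (((ASV11,ASV2),ASV23),(ASV31,(ASV70,ASV38))).
That clade contains 6 terminal taxa: ASV11, ASV2, ASV23, ASV31, ASV38, ASV70.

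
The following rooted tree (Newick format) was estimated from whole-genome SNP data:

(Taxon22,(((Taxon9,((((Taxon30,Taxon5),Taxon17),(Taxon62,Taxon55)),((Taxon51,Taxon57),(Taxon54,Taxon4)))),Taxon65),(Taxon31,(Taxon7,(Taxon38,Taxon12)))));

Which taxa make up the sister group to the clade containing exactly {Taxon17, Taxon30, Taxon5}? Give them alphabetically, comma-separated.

The clade containing exactly {Taxon17, Taxon30, Taxon5} attaches to the tree at the node subtending (((Taxon30,Taxon5),Taxon17),(Taxon62,Taxon55)).
The other lineage descending from that same node — the sister group — is (Taxon62,Taxon55); its 2 tips in alphabetical order are the answer.

Taxon55, Taxon62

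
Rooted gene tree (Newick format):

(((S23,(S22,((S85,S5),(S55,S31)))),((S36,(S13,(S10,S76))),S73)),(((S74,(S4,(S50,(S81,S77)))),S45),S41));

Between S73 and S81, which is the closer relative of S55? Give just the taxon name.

S73

The MRCA of S55 and S73 subtends ((S23,(S22,((S85,S5),(S55,S31)))),((S36,(S13,(S10,S76))),S73)) (11 taxa).
The MRCA of S55 and S81 is the root, subtending the entire tree (18 taxa).
The first is nested inside the second, so S55 shares a more recent common ancestor with S73.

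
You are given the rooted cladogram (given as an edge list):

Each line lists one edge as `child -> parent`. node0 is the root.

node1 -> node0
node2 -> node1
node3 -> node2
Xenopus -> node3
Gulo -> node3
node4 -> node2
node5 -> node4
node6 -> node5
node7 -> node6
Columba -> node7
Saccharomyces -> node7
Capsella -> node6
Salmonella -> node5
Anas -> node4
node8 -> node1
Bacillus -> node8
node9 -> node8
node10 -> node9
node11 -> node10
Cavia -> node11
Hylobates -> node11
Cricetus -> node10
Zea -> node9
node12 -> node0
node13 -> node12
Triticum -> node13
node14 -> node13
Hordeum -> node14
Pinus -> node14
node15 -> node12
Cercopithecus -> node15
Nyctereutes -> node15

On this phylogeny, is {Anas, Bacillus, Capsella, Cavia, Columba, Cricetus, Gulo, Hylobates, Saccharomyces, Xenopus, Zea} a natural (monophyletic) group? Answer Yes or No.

No

The MRCA of the listed taxa subtends (((Xenopus,Gulo),((((Columba,Saccharomyces),Capsella),Salmonella),Anas)),(Bacillus,(((Cavia,Hylobates),Cricetus),Zea))).
That clade also contains Salmonella, which is not in the proposed group, so the group is not monophyletic.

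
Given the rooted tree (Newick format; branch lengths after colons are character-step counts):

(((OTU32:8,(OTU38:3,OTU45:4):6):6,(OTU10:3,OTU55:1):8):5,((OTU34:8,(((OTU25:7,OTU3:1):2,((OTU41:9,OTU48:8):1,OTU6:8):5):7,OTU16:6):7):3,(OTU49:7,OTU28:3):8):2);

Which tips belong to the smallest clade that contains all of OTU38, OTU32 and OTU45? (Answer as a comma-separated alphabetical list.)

OTU32, OTU38, OTU45

Tracing OTU38: it sits inside (OTU38,OTU45).
Tracing OTU32: it sits inside (OTU32,(OTU38,OTU45)).
Tracing OTU45: it sits inside (OTU38,OTU45).
The smallest clade enclosing all 3 is (OTU32,(OTU38,OTU45)); the answer is its 3 terminal taxa in alphabetical order.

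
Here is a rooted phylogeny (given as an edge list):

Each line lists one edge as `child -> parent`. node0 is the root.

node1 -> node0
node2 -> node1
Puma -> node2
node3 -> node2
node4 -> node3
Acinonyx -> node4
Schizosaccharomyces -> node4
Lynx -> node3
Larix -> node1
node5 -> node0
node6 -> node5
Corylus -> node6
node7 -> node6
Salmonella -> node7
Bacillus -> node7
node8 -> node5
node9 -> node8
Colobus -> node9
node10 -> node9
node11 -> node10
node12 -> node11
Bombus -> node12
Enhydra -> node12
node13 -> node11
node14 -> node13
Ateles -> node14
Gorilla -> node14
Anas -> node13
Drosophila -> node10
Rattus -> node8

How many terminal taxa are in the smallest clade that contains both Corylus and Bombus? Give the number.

11

The MRCA of Corylus and Bombus is the node subtending ((Corylus,(Salmonella,Bacillus)),((Colobus,(((Bombus,Enhydra),((Ateles,Gorilla),Anas)),Drosophila)),Rattus)).
That clade contains 11 terminal taxa: Anas, Ateles, Bacillus, Bombus, Colobus, Corylus, Drosophila, Enhydra, Gorilla, Rattus, Salmonella.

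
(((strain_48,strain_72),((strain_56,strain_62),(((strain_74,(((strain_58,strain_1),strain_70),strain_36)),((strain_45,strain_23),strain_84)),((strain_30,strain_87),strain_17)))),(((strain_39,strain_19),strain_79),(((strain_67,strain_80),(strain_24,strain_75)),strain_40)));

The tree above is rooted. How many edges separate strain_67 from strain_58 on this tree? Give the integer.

14

The MRCA of strain_67 and strain_58 is the root of the tree.
From strain_67 up to that node: 5 branches. From strain_58 up to the same node: 9 branches. Total: 5 + 9 = 14.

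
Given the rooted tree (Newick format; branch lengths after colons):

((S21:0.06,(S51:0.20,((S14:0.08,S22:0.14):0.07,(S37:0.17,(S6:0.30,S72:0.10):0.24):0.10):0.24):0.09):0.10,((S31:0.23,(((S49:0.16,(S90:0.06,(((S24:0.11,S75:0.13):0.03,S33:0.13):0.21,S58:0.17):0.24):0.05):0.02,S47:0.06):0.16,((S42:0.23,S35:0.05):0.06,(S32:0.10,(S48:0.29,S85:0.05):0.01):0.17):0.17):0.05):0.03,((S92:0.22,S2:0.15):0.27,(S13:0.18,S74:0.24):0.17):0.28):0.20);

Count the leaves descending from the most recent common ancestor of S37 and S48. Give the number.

24

The MRCA of S37 and S48 is the root, so the clade is the entire tree.
That clade contains 24 terminal taxa: S13, S14, S2, S21, S22, S24, S31, S32, S33, S35, S37, S42, S47, S48, S49, S51, S58, S6, S72, S74, S75, S85, S90, S92.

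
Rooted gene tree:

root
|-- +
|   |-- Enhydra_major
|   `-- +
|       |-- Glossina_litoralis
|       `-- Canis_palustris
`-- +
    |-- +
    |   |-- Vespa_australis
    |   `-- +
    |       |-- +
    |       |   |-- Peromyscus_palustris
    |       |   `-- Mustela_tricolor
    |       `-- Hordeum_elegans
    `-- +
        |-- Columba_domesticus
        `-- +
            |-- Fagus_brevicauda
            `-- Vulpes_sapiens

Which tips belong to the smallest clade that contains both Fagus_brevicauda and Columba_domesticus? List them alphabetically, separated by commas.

Columba_domesticus, Fagus_brevicauda, Vulpes_sapiens

Tracing Fagus_brevicauda: it sits inside (Fagus_brevicauda,Vulpes_sapiens).
Tracing Columba_domesticus: it sits inside (Columba_domesticus,(Fagus_brevicauda,Vulpes_sapiens)).
The smallest clade enclosing both is (Columba_domesticus,(Fagus_brevicauda,Vulpes_sapiens)); the answer is its 3 terminal taxa in alphabetical order.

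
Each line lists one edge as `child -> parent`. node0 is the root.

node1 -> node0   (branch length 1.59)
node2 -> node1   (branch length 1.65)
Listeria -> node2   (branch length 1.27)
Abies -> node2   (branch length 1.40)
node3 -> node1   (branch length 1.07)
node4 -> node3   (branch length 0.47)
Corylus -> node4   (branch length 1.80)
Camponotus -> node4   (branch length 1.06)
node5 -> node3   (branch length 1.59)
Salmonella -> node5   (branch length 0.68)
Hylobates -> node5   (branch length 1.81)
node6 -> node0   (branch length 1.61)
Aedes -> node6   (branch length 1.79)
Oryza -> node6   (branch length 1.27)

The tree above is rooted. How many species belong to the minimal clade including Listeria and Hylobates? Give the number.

The MRCA of Listeria and Hylobates is the node subtending ((Listeria,Abies),((Corylus,Camponotus),(Salmonella,Hylobates))).
That clade contains 6 terminal taxa: Abies, Camponotus, Corylus, Hylobates, Listeria, Salmonella.

6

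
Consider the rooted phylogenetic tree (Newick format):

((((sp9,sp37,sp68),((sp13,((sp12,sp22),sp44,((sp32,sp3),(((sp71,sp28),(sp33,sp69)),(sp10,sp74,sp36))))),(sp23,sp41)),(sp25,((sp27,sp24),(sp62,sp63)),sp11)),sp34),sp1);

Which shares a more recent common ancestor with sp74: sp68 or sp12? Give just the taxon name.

sp12

The MRCA of sp74 and sp12 subtends ((sp12,sp22),sp44,((sp32,sp3),(((sp71,sp28),(sp33,sp69)),(sp10,sp74,sp36)))) (12 taxa).
The MRCA of sp74 and sp68 subtends ((sp9,sp37,sp68),((sp13,((sp12,sp22),sp44,((sp32,sp3),(((sp71,sp28),(sp33,sp69)),(sp10,sp74,sp36))))),(sp23,sp41)),(sp25,((sp27,sp24),(sp62,sp63)),sp11)) (24 taxa).
The first is nested inside the second, so sp74 shares a more recent common ancestor with sp12.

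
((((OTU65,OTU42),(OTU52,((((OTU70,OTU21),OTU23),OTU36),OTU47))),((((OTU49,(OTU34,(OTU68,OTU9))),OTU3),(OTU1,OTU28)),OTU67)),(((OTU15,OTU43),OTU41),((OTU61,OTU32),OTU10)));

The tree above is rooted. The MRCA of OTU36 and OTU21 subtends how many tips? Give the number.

4

The MRCA of OTU36 and OTU21 is the node subtending (((OTU70,OTU21),OTU23),OTU36).
That clade contains 4 terminal taxa: OTU21, OTU23, OTU36, OTU70.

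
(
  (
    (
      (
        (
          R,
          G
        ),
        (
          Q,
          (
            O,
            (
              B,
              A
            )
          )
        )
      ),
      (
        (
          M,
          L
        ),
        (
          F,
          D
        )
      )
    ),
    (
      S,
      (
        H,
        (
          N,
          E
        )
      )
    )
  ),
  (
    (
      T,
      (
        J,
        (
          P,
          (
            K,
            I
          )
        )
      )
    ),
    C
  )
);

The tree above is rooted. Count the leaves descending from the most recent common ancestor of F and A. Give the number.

10

The MRCA of F and A is the node subtending (((R,G),(Q,(O,(B,A)))),((M,L),(F,D))).
That clade contains 10 terminal taxa: A, B, D, F, G, L, M, O, Q, R.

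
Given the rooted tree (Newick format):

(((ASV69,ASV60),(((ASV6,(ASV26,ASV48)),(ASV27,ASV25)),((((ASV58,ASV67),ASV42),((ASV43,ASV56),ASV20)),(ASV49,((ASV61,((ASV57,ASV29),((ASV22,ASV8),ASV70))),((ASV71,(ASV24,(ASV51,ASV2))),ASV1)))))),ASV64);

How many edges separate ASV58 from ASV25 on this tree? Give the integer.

8

The MRCA of ASV58 and ASV25 is the node subtending (((ASV6,(ASV26,ASV48)),(ASV27,ASV25)),((((ASV58,ASV67),ASV42),((ASV43,ASV56),ASV20)),(ASV49,((ASV61,((ASV57,ASV29),((ASV22,ASV8),ASV70))),((ASV71,(ASV24,(ASV51,ASV2))),ASV1))))).
From ASV58 up to that node: 5 branches. From ASV25 up to the same node: 3 branches. Total: 5 + 3 = 8.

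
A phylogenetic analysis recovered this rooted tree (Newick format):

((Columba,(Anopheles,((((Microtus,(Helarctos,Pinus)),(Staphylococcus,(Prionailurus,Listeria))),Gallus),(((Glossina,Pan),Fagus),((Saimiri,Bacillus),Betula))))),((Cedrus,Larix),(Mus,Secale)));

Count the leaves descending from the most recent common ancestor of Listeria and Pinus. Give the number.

6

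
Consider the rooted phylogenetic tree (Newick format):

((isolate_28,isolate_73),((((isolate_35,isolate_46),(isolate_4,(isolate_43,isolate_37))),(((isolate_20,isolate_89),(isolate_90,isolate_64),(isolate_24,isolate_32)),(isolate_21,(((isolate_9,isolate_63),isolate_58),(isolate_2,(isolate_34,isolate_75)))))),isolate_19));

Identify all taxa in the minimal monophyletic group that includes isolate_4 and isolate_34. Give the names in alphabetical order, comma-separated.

Tracing isolate_4: it sits inside (isolate_4,(isolate_43,isolate_37)).
Tracing isolate_34: it sits inside (isolate_34,isolate_75).
The smallest clade enclosing both is (((isolate_35,isolate_46),(isolate_4,(isolate_43,isolate_37))),(((isolate_20,isolate_89),(isolate_90,isolate_64),(isolate_24,isolate_32)),(isolate_21,(((isolate_9,isolate_63),isolate_58),(isolate_2,(isolate_34,isolate_75)))))); the answer is its 18 terminal taxa in alphabetical order.

isolate_2, isolate_20, isolate_21, isolate_24, isolate_32, isolate_34, isolate_35, isolate_37, isolate_4, isolate_43, isolate_46, isolate_58, isolate_63, isolate_64, isolate_75, isolate_89, isolate_9, isolate_90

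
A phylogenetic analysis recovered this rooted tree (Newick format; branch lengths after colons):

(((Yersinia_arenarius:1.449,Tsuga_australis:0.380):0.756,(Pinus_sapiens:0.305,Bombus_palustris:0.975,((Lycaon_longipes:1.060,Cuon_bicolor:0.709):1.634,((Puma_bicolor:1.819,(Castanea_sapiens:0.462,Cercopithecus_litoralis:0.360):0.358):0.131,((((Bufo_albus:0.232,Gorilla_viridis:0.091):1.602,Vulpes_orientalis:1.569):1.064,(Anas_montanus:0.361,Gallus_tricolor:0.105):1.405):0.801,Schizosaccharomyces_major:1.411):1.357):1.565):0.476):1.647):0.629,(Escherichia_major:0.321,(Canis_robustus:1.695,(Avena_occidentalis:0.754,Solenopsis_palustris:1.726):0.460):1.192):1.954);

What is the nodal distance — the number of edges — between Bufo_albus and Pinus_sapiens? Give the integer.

8

The MRCA of Bufo_albus and Pinus_sapiens is the node subtending (Pinus_sapiens,Bombus_palustris,((Lycaon_longipes,Cuon_bicolor),((Puma_bicolor,(Castanea_sapiens,Cercopithecus_litoralis)),((((Bufo_albus,Gorilla_viridis),Vulpes_orientalis),(Anas_montanus,Gallus_tricolor)),Schizosaccharomyces_major)))).
From Bufo_albus up to that node: 7 branches. From Pinus_sapiens up to the same node: 1 branch. Total: 7 + 1 = 8.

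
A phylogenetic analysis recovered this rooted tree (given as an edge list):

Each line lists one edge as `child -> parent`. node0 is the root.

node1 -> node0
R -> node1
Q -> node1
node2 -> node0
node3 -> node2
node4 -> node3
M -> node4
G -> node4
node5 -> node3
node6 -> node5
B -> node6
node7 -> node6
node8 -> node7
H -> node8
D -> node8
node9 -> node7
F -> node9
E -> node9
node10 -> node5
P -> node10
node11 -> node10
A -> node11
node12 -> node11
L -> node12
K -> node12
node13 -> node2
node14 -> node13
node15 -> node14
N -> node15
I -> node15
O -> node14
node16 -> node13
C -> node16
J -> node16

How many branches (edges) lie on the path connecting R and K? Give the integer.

The MRCA of R and K is the root of the tree.
From R up to that node: 2 branches. From K up to the same node: 7 branches. Total: 2 + 7 = 9.

9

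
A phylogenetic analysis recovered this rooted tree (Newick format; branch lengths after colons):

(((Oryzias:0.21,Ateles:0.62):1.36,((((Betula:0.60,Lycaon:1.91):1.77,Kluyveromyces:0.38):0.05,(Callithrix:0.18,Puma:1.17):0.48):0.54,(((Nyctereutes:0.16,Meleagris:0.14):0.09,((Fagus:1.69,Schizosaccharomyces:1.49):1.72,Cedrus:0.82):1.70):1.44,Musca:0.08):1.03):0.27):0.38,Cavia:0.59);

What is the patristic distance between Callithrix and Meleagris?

3.90

The path runs Callithrix → … → MRCA → … → Meleagris; the MRCA is the node subtending ((((Betula,Lycaon),Kluyveromyces),(Callithrix,Puma)),(((Nyctereutes,Meleagris),((Fagus,Schizosaccharomyces),Cedrus)),Musca)).
Branch lengths along that path: 0.18 + 0.48 + 0.54 + 1.03 + 1.44 + 0.09 + 0.14 = 3.90.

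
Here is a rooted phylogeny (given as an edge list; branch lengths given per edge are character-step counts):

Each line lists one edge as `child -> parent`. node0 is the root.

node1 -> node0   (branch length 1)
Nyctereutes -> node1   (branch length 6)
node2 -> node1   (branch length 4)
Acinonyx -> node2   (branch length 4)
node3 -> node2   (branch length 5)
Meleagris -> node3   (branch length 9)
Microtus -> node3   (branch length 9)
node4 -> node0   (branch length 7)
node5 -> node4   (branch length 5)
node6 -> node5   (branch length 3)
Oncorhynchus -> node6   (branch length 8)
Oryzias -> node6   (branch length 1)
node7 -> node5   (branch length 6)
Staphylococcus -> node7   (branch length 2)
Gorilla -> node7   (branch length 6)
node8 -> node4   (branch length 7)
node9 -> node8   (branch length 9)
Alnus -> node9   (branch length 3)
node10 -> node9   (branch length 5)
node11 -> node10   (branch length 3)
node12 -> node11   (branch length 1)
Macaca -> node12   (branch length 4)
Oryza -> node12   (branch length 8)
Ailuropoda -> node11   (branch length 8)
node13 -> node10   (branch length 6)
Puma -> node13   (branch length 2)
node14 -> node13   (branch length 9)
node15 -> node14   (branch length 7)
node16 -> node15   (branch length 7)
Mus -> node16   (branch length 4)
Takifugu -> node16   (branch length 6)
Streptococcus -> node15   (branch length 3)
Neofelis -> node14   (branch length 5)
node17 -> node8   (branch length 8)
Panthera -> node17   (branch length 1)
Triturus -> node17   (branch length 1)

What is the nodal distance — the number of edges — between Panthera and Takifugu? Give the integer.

The MRCA of Panthera and Takifugu is the node subtending ((Alnus,(((Macaca,Oryza),Ailuropoda),(Puma,(((Mus,Takifugu),Streptococcus),Neofelis)))),(Panthera,Triturus)).
From Panthera up to that node: 2 branches. From Takifugu up to the same node: 7 branches. Total: 2 + 7 = 9.

9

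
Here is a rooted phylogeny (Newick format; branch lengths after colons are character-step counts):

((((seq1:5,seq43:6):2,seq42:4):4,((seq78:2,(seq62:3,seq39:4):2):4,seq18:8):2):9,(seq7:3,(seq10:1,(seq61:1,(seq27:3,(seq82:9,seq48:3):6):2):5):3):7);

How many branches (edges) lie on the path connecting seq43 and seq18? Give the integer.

5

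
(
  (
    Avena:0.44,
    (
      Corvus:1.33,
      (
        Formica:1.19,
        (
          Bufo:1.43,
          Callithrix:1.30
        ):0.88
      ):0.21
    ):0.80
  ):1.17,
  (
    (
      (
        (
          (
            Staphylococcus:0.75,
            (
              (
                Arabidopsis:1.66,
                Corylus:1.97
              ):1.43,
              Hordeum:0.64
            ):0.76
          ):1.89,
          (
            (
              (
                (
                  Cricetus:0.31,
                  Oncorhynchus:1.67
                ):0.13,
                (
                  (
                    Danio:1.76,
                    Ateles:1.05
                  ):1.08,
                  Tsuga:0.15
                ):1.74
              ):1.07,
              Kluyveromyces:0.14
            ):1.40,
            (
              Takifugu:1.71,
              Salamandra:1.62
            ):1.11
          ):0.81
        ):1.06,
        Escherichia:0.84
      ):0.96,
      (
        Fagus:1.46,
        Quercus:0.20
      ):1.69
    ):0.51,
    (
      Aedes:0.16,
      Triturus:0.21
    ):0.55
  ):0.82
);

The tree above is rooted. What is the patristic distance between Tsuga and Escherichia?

The path runs Tsuga → … → MRCA → … → Escherichia; the MRCA is the node subtending (((Staphylococcus,((Arabidopsis,Corylus),Hordeum)),((((Cricetus,Oncorhynchus),((Danio,Ateles),Tsuga)),Kluyveromyces),(Takifugu,Salamandra))),Escherichia).
Branch lengths along that path: 0.15 + 1.74 + 1.07 + 1.40 + 0.81 + 1.06 + 0.84 = 7.07.

7.07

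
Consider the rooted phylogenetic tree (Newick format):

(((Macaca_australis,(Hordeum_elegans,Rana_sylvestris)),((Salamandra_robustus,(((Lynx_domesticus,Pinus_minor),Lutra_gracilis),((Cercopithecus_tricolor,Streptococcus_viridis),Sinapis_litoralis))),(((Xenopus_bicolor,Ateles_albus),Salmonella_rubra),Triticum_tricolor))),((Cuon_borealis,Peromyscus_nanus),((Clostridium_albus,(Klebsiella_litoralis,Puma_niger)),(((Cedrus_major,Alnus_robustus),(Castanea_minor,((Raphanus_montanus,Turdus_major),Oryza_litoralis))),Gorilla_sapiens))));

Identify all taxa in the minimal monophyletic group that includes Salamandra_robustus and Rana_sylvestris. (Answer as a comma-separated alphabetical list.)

Ateles_albus, Cercopithecus_tricolor, Hordeum_elegans, Lutra_gracilis, Lynx_domesticus, Macaca_australis, Pinus_minor, Rana_sylvestris, Salamandra_robustus, Salmonella_rubra, Sinapis_litoralis, Streptococcus_viridis, Triticum_tricolor, Xenopus_bicolor

Tracing Salamandra_robustus: it sits inside (Salamandra_robustus,(((Lynx_domesticus,Pinus_minor),Lutra_gracilis),((Cercopithecus_tricolor,Streptococcus_viridis),Sinapis_litoralis))).
Tracing Rana_sylvestris: it sits inside (Hordeum_elegans,Rana_sylvestris).
The smallest clade enclosing both is ((Macaca_australis,(Hordeum_elegans,Rana_sylvestris)),((Salamandra_robustus,(((Lynx_domesticus,Pinus_minor),Lutra_gracilis),((Cercopithecus_tricolor,Streptococcus_viridis),Sinapis_litoralis))),(((Xenopus_bicolor,Ateles_albus),Salmonella_rubra),Triticum_tricolor))); the answer is its 14 terminal taxa in alphabetical order.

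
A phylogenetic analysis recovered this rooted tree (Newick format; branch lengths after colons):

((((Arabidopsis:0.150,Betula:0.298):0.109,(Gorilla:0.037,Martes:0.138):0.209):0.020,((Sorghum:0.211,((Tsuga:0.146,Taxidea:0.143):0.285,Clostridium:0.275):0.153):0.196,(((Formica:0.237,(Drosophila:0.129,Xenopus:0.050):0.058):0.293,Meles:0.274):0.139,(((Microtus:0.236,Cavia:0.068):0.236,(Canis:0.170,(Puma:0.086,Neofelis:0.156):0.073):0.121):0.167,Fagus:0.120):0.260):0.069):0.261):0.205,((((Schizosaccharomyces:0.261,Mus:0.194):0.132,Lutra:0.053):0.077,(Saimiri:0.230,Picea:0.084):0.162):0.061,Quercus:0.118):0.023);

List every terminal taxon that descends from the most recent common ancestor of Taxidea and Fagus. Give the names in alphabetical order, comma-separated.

Canis, Cavia, Clostridium, Drosophila, Fagus, Formica, Meles, Microtus, Neofelis, Puma, Sorghum, Taxidea, Tsuga, Xenopus

Tracing Taxidea: it sits inside (Tsuga,Taxidea).
Tracing Fagus: it sits inside (((Microtus,Cavia),(Canis,(Puma,Neofelis))),Fagus).
The smallest clade enclosing both is ((Sorghum,((Tsuga,Taxidea),Clostridium)),(((Formica,(Drosophila,Xenopus)),Meles),(((Microtus,Cavia),(Canis,(Puma,Neofelis))),Fagus))); the answer is its 14 terminal taxa in alphabetical order.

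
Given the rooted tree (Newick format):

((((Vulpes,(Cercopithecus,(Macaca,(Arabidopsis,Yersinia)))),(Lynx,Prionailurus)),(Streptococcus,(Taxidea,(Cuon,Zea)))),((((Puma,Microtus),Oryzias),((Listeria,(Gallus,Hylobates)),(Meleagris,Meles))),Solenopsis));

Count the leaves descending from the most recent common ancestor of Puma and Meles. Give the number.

8

The MRCA of Puma and Meles is the node subtending (((Puma,Microtus),Oryzias),((Listeria,(Gallus,Hylobates)),(Meleagris,Meles))).
That clade contains 8 terminal taxa: Gallus, Hylobates, Listeria, Meleagris, Meles, Microtus, Oryzias, Puma.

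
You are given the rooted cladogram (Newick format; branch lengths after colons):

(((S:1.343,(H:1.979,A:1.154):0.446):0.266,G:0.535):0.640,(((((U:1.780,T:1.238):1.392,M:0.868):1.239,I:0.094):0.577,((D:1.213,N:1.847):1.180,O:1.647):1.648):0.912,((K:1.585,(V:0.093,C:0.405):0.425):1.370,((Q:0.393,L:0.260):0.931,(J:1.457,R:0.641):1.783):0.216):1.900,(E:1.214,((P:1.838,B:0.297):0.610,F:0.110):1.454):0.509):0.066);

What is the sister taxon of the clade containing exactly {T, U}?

M

The clade containing exactly {T, U} attaches to the tree at the node subtending ((U,T),M).
The other lineage descending from that same node — the sister group — is the single tip M.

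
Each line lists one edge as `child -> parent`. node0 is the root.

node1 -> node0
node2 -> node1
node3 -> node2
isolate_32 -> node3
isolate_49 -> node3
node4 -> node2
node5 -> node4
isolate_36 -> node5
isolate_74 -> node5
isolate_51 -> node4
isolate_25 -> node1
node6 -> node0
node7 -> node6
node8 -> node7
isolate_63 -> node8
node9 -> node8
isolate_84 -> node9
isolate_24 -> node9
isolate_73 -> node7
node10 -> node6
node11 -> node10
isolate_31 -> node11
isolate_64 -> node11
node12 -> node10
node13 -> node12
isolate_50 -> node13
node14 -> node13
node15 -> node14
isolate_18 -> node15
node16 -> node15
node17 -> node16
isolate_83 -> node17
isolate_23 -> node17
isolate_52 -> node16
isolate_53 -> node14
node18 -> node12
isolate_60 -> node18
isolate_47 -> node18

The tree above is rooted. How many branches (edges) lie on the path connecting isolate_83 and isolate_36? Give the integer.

The MRCA of isolate_83 and isolate_36 is the root of the tree.
From isolate_83 up to that node: 9 branches. From isolate_36 up to the same node: 5 branches. Total: 9 + 5 = 14.

14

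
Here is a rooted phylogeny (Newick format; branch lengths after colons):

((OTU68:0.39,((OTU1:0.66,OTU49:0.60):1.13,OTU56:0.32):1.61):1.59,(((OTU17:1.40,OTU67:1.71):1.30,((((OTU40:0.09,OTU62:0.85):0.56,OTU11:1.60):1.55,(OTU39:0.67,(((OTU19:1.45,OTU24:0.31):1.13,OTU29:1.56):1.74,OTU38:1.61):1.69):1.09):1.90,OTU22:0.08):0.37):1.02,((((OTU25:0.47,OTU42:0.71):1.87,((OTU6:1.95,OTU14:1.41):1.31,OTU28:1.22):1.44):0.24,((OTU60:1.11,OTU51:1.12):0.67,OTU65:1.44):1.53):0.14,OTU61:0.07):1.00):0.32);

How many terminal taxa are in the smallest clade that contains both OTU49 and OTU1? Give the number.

2

The MRCA of OTU49 and OTU1 is the node subtending (OTU1,OTU49).
That clade contains 2 terminal taxa: OTU1, OTU49.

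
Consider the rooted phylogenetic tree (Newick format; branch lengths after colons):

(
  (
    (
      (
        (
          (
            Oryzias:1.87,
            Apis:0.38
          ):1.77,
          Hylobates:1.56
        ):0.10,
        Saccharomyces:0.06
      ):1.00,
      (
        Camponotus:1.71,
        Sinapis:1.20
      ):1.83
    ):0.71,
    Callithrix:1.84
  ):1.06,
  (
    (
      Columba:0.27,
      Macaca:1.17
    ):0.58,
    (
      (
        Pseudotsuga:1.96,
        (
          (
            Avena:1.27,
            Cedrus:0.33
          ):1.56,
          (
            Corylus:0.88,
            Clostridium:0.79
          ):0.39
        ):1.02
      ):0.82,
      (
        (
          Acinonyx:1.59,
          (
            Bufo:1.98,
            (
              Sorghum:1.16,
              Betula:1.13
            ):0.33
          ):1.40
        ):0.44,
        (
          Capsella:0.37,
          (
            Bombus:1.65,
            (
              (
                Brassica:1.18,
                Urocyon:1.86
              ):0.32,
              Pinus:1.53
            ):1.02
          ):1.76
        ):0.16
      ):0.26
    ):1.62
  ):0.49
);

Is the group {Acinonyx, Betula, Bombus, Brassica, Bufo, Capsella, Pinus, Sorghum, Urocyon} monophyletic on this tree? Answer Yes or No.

The most recent common ancestor of these taxa subtends ((Acinonyx,(Bufo,(Sorghum,Betula))),(Capsella,(Bombus,((Brassica,Urocyon),Pinus)))).
That clade has exactly 9 tips — every listed taxon and nothing else — so the group is monophyletic.

Yes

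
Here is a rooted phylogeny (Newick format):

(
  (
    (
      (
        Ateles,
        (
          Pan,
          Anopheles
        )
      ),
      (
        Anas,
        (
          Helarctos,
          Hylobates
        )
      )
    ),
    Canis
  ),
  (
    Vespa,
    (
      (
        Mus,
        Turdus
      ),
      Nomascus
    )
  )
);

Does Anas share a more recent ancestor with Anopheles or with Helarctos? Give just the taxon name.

The MRCA of Anas and Helarctos subtends (Anas,(Helarctos,Hylobates)) (3 taxa).
The MRCA of Anas and Anopheles subtends ((Ateles,(Pan,Anopheles)),(Anas,(Helarctos,Hylobates))) (6 taxa).
The first is nested inside the second, so Anas shares a more recent common ancestor with Helarctos.

Helarctos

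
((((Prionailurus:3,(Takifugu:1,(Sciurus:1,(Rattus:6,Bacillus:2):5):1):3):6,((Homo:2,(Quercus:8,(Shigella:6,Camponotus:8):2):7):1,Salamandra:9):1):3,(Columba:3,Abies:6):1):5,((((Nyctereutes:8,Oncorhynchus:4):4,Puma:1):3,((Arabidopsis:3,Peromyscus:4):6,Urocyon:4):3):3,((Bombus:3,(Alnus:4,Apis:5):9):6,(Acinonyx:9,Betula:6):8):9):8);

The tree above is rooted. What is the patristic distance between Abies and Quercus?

27

The path runs Abies → … → MRCA → … → Quercus; the MRCA is the node subtending (((Prionailurus,(Takifugu,(Sciurus,(Rattus,Bacillus)))),((Homo,(Quercus,(Shigella,Camponotus))),Salamandra)),(Columba,Abies)).
Branch lengths along that path: 6 + 1 + 3 + 1 + 1 + 7 + 8 = 27.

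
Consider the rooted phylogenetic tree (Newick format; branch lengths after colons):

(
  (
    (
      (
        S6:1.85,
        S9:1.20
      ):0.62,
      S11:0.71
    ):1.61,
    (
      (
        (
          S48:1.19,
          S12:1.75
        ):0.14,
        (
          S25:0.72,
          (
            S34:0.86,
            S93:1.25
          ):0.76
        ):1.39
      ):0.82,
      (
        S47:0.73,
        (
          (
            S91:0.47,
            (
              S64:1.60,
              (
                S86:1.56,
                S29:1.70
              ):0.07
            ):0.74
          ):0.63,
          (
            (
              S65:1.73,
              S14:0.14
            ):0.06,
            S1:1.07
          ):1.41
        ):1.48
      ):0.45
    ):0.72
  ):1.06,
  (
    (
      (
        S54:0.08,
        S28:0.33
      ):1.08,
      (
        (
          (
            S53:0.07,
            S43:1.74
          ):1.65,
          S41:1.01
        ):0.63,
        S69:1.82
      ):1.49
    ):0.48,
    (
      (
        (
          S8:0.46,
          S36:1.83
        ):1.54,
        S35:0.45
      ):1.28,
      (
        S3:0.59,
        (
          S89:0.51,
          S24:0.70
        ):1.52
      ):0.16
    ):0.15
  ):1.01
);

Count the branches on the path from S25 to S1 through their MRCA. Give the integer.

The MRCA of S25 and S1 is the node subtending (((S48,S12),(S25,(S34,S93))),(S47,((S91,(S64,(S86,S29))),((S65,S14),S1)))).
From S25 up to that node: 3 branches. From S1 up to the same node: 4 branches. Total: 3 + 4 = 7.

7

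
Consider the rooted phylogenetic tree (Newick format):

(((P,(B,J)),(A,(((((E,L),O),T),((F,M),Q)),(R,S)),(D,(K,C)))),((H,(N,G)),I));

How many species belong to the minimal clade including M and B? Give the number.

The MRCA of M and B is the node subtending ((P,(B,J)),(A,(((((E,L),O),T),((F,M),Q)),(R,S)),(D,(K,C)))).
That clade contains 16 terminal taxa: A, B, C, D, E, F, J, K, L, M, O, P, Q, R, S, T.

16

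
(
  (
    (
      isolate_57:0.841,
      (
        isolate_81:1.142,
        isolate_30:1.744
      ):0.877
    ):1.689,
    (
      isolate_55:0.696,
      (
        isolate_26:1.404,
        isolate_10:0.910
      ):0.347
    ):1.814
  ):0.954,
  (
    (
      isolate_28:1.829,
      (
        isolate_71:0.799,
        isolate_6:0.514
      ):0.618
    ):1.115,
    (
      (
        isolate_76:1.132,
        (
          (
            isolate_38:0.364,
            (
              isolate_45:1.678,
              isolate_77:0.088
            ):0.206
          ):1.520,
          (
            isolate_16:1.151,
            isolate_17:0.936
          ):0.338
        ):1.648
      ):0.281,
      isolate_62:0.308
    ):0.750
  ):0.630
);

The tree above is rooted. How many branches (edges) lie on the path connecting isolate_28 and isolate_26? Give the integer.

The MRCA of isolate_28 and isolate_26 is the root of the tree.
From isolate_28 up to that node: 3 branches. From isolate_26 up to the same node: 4 branches. Total: 3 + 4 = 7.

7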